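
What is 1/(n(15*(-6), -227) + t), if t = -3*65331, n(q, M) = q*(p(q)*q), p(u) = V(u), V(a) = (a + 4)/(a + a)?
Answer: -1/192123 ≈ -5.2050e-6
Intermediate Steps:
V(a) = (4 + a)/(2*a) (V(a) = (4 + a)/((2*a)) = (4 + a)*(1/(2*a)) = (4 + a)/(2*a))
p(u) = (4 + u)/(2*u)
n(q, M) = q*(2 + q/2) (n(q, M) = q*(((4 + q)/(2*q))*q) = q*(2 + q/2))
t = -195993
1/(n(15*(-6), -227) + t) = 1/((15*(-6))*(4 + 15*(-6))/2 - 195993) = 1/((1/2)*(-90)*(4 - 90) - 195993) = 1/((1/2)*(-90)*(-86) - 195993) = 1/(3870 - 195993) = 1/(-192123) = -1/192123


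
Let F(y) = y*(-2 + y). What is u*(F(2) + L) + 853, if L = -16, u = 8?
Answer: 725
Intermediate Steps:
u*(F(2) + L) + 853 = 8*(2*(-2 + 2) - 16) + 853 = 8*(2*0 - 16) + 853 = 8*(0 - 16) + 853 = 8*(-16) + 853 = -128 + 853 = 725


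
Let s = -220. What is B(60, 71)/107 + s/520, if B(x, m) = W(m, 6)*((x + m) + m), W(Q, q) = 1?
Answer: 4075/2782 ≈ 1.4648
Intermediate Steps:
B(x, m) = x + 2*m (B(x, m) = 1*((x + m) + m) = 1*((m + x) + m) = 1*(x + 2*m) = x + 2*m)
B(60, 71)/107 + s/520 = (60 + 2*71)/107 - 220/520 = (60 + 142)*(1/107) - 220*1/520 = 202*(1/107) - 11/26 = 202/107 - 11/26 = 4075/2782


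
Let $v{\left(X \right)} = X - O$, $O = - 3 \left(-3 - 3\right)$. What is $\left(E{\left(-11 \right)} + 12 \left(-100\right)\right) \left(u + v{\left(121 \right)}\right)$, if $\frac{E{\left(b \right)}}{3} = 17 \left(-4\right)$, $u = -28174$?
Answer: $39411684$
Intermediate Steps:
$O = 18$ ($O = \left(-3\right) \left(-6\right) = 18$)
$E{\left(b \right)} = -204$ ($E{\left(b \right)} = 3 \cdot 17 \left(-4\right) = 3 \left(-68\right) = -204$)
$v{\left(X \right)} = -18 + X$ ($v{\left(X \right)} = X - 18 = -18 + X$)
$\left(E{\left(-11 \right)} + 12 \left(-100\right)\right) \left(u + v{\left(121 \right)}\right) = \left(-204 + 12 \left(-100\right)\right) \left(-28174 + \left(-18 + 121\right)\right) = \left(-204 - 1200\right) \left(-28174 + 103\right) = \left(-1404\right) \left(-28071\right) = 39411684$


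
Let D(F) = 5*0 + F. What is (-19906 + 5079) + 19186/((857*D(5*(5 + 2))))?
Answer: -444716679/29995 ≈ -14826.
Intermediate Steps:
D(F) = F (D(F) = 0 + F = F)
(-19906 + 5079) + 19186/((857*D(5*(5 + 2)))) = (-19906 + 5079) + 19186/((857*(5*(5 + 2)))) = -14827 + 19186/((857*(5*7))) = -14827 + 19186/((857*35)) = -14827 + 19186/29995 = -444716679/29995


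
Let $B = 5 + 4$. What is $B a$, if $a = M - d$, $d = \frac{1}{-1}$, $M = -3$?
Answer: $-18$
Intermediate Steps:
$d = -1$
$a = -2$ ($a = -3 - -1 = -3 + 1 = -2$)
$B = 9$
$B a = 9 \left(-2\right) = -18$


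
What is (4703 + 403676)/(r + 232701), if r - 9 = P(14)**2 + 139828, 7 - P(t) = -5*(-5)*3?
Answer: 408379/377162 ≈ 1.0828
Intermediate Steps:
P(t) = -68 (P(t) = 7 - (-5*(-5))*3 = 7 - 25*3 = 7 - 1*75 = 7 - 75 = -68)
r = 144461 (r = 9 + ((-68)**2 + 139828) = 9 + (4624 + 139828) = 9 + 144452 = 144461)
(4703 + 403676)/(r + 232701) = (4703 + 403676)/(144461 + 232701) = 408379/377162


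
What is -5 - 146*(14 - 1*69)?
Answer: 8025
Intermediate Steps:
-5 - 146*(14 - 1*69) = -5 - 146*(14 - 69) = -5 - 146*(-55) = -5 + 8030 = 8025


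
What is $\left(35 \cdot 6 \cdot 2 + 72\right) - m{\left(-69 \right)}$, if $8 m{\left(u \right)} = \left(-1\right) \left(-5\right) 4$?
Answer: $\frac{979}{2} \approx 489.5$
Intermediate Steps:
$m{\left(u \right)} = \frac{5}{2}$ ($m{\left(u \right)} = \frac{\left(-1\right) \left(-5\right) 4}{8} = \frac{5 \cdot 4}{8} = \frac{1}{8} \cdot 20 = \frac{5}{2}$)
$\left(35 \cdot 6 \cdot 2 + 72\right) - m{\left(-69 \right)} = \left(35 \cdot 6 \cdot 2 + 72\right) - \frac{5}{2} = \left(35 \cdot 12 + 72\right) - \frac{5}{2} = \left(420 + 72\right) - \frac{5}{2} = 492 - \frac{5}{2} = \frac{979}{2}$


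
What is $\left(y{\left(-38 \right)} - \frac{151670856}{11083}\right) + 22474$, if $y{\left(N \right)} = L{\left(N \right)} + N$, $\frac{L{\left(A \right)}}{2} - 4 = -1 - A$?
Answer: $\frac{97896138}{11083} \approx 8833.0$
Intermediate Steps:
$L{\left(A \right)} = 6 - 2 A$ ($L{\left(A \right)} = 8 + 2 \left(-1 - A\right) = 8 - \left(2 + 2 A\right) = 6 - 2 A$)
$y{\left(N \right)} = 6 - N$ ($y{\left(N \right)} = \left(6 - 2 N\right) + N = 6 - N$)
$\left(y{\left(-38 \right)} - \frac{151670856}{11083}\right) + 22474 = \left(\left(6 - -38\right) - \frac{151670856}{11083}\right) + 22474 = \left(\left(6 + 38\right) - \frac{151670856}{11083}\right) + 22474 = \left(44 - \frac{151670856}{11083}\right) + 22474 = - \frac{151183204}{11083} + 22474 = \frac{97896138}{11083}$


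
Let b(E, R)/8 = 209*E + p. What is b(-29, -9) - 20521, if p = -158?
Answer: -70273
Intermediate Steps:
b(E, R) = -1264 + 1672*E (b(E, R) = 8*(209*E - 158) = 8*(-158 + 209*E) = -1264 + 1672*E)
b(-29, -9) - 20521 = (-1264 + 1672*(-29)) - 20521 = (-1264 - 48488) - 20521 = -49752 - 20521 = -70273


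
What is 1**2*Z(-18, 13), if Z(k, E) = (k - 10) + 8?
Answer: -20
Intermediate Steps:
Z(k, E) = -2 + k (Z(k, E) = (-10 + k) + 8 = -2 + k)
1**2*Z(-18, 13) = 1**2*(-2 - 18) = 1*(-20) = -20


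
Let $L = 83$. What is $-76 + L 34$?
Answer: $2746$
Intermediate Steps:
$-76 + L 34 = -76 + 83 \cdot 34 = -76 + 2822 = 2746$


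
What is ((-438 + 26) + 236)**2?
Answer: 30976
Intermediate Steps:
((-438 + 26) + 236)**2 = (-412 + 236)**2 = (-176)**2 = 30976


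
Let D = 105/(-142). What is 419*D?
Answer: -43995/142 ≈ -309.82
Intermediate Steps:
D = -105/142 (D = 105*(-1/142) = -105/142 ≈ -0.73944)
419*D = 419*(-105/142) = -43995/142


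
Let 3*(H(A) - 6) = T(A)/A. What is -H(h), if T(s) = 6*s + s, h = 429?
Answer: -25/3 ≈ -8.3333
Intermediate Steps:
T(s) = 7*s
H(A) = 25/3 (H(A) = 6 + ((7*A)/A)/3 = 6 + (⅓)*7 = 6 + 7/3 = 25/3)
-H(h) = -1*25/3 = -25/3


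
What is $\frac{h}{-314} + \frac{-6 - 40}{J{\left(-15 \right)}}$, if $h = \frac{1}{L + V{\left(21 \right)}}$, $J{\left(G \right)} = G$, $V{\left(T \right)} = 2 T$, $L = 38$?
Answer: $\frac{231101}{75360} \approx 3.0666$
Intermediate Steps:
$h = \frac{1}{80}$ ($h = \frac{1}{38 + 2 \cdot 21} = \frac{1}{38 + 42} = \frac{1}{80} \approx 0.0125$)
$\frac{h}{-314} + \frac{-6 - 40}{J{\left(-15 \right)}} = \frac{1}{80 \left(-314\right)} + \frac{-6 - 40}{-15} = \frac{1}{80} \left(- \frac{1}{314}\right) + \left(-6 - 40\right) \left(- \frac{1}{15}\right) = - \frac{1}{25120} - - \frac{46}{15} = - \frac{1}{25120} + \frac{46}{15} = \frac{231101}{75360}$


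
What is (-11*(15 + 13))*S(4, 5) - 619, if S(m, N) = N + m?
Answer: -3391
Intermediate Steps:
(-11*(15 + 13))*S(4, 5) - 619 = (-11*(15 + 13))*(5 + 4) - 619 = -11*28*9 - 619 = -308*9 - 619 = -2772 - 619 = -3391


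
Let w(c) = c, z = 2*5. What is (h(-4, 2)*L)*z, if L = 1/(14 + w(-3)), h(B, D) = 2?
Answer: 20/11 ≈ 1.8182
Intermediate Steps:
z = 10
L = 1/11 (L = 1/(14 - 3) = 1/11 ≈ 0.090909)
(h(-4, 2)*L)*z = (2*(1/11))*10 = (2/11)*10 = 20/11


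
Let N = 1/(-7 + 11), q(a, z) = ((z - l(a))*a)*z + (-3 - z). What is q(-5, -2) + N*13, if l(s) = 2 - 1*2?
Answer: -71/4 ≈ -17.750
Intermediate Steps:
l(s) = 0 (l(s) = 2 - 2 = 0)
q(a, z) = -3 - z + a*z**2 (q(a, z) = ((z - 1*0)*a)*z + (-3 - z) = ((z + 0)*a)*z + (-3 - z) = (z*a)*z + (-3 - z) = (a*z)*z + (-3 - z) = a*z**2 + (-3 - z) = -3 - z + a*z**2)
N = 1/4 ≈ 0.25000
q(-5, -2) + N*13 = (-3 - 1*(-2) - 5*(-2)**2) + (1/4)*13 = (-3 + 2 - 5*4) + 13/4 = (-3 + 2 - 20) + 13/4 = -21 + 13/4 = -71/4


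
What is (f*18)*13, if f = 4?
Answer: 936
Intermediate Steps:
(f*18)*13 = (4*18)*13 = 72*13 = 936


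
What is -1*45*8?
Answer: -360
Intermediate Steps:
-1*45*8 = -45*8 = -360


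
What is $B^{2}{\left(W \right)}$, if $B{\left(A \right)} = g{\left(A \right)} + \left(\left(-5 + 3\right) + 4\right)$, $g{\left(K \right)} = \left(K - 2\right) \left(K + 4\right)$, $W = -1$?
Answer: $49$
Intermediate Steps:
$g{\left(K \right)} = \left(-2 + K\right) \left(4 + K\right)$
$B{\left(A \right)} = -6 + A^{2} + 2 A$ ($B{\left(A \right)} = \left(-8 + A^{2} + 2 A\right) + \left(\left(-5 + 3\right) + 4\right) = \left(-8 + A^{2} + 2 A\right) + \left(-2 + 4\right) = \left(-8 + A^{2} + 2 A\right) + 2 = -6 + A^{2} + 2 A$)
$B^{2}{\left(W \right)} = \left(-6 + \left(-1\right)^{2} + 2 \left(-1\right)\right)^{2} = \left(-6 + 1 - 2\right)^{2} = \left(-7\right)^{2} = 49$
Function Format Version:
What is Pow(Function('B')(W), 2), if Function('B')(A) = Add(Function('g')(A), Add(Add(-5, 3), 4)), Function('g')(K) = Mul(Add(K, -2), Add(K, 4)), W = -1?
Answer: 49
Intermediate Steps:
Function('g')(K) = Mul(Add(-2, K), Add(4, K))
Function('B')(A) = Add(-6, Pow(A, 2), Mul(2, A)) (Function('B')(A) = Add(Add(-8, Pow(A, 2), Mul(2, A)), Add(Add(-5, 3), 4)) = Add(Add(-8, Pow(A, 2), Mul(2, A)), Add(-2, 4)) = Add(Add(-8, Pow(A, 2), Mul(2, A)), 2) = Add(-6, Pow(A, 2), Mul(2, A)))
Pow(Function('B')(W), 2) = Pow(Add(-6, Pow(-1, 2), Mul(2, -1)), 2) = Pow(Add(-6, 1, -2), 2) = Pow(-7, 2) = 49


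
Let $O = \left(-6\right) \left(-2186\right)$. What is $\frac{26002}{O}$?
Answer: $\frac{13001}{6558} \approx 1.9825$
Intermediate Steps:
$O = 13116$
$\frac{26002}{O} = \frac{26002}{13116} = 26002 \cdot \frac{1}{13116} = \frac{13001}{6558}$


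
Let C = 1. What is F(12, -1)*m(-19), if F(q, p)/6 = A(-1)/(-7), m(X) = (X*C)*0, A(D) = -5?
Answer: 0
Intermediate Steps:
m(X) = 0 (m(X) = (X*1)*0 = X*0 = 0)
F(q, p) = 30/7 (F(q, p) = 6*(-5/(-7)) = 6*(-5*(-⅐)) = 6*(5/7) = 30/7)
F(12, -1)*m(-19) = (30/7)*0 = 0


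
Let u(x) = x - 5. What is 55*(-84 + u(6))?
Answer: -4565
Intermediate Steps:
u(x) = -5 + x
55*(-84 + u(6)) = 55*(-84 + (-5 + 6)) = 55*(-84 + 1) = 55*(-83) = -4565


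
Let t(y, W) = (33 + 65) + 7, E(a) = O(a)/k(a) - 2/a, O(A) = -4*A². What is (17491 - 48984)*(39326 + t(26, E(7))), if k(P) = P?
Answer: -1241800483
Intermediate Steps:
E(a) = -4*a - 2/a (E(a) = (-4*a²)/a - 2/a = -4*a - 2/a)
t(y, W) = 105 (t(y, W) = 98 + 7 = 105)
(17491 - 48984)*(39326 + t(26, E(7))) = (17491 - 48984)*(39326 + 105) = -31493*39431 = -1241800483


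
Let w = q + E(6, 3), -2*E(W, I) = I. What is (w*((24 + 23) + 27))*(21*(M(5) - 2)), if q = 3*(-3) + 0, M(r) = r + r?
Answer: -130536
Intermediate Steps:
E(W, I) = -I/2
M(r) = 2*r
q = -9 (q = -9 + 0 = -9)
w = -21/2 (w = -9 - 1/2*3 = -9 - 3/2 = -21/2 ≈ -10.500)
(w*((24 + 23) + 27))*(21*(M(5) - 2)) = (-21*((24 + 23) + 27)/2)*(21*(2*5 - 2)) = (-21*(47 + 27)/2)*(21*(10 - 2)) = (-21/2*74)*(21*8) = -777*168 = -130536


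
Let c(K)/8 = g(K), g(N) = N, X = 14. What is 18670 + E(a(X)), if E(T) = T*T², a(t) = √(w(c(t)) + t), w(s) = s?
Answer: 18670 + 378*√14 ≈ 20084.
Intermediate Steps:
c(K) = 8*K
a(t) = 3*√t (a(t) = √(8*t + t) = √(9*t) = 3*√t)
E(T) = T³
18670 + E(a(X)) = 18670 + (3*√14)³ = 18670 + 378*√14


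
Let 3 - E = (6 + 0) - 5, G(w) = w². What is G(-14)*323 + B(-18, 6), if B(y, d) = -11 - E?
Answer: 63295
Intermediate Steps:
E = 2 (E = 3 - ((6 + 0) - 5) = 3 - (6 - 5) = 3 - 1*1 = 3 - 1 = 2)
B(y, d) = -13 (B(y, d) = -11 - 1*2 = -11 - 2 = -13)
G(-14)*323 + B(-18, 6) = (-14)²*323 - 13 = 196*323 - 13 = 63308 - 13 = 63295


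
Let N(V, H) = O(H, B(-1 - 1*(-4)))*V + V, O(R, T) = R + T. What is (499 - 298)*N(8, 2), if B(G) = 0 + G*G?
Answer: 19296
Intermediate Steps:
B(G) = G² (B(G) = 0 + G² = G²)
N(V, H) = V + V*(9 + H) (N(V, H) = (H + (-1 - 1*(-4))²)*V + V = (H + (-1 + 4)²)*V + V = (H + 3²)*V + V = (H + 9)*V + V = (9 + H)*V + V = V*(9 + H) + V = V + V*(9 + H))
(499 - 298)*N(8, 2) = (499 - 298)*(8*(10 + 2)) = 201*(8*12) = 201*96 = 19296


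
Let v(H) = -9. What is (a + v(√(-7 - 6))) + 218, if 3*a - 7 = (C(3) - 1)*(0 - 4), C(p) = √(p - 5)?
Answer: 638/3 - 4*I*√2/3 ≈ 212.67 - 1.8856*I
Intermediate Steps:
C(p) = √(-5 + p)
a = 11/3 - 4*I*√2/3 (a = 7/3 + ((√(-5 + 3) - 1)*(0 - 4))/3 = 7/3 + ((√(-2) - 1)*(-4))/3 = 7/3 + ((I*√2 - 1)*(-4))/3 = 7/3 + ((-1 + I*√2)*(-4))/3 = 7/3 + (4 - 4*I*√2)/3 = 7/3 + (4/3 - 4*I*√2/3) = 11/3 - 4*I*√2/3 ≈ 3.6667 - 1.8856*I)
(a + v(√(-7 - 6))) + 218 = ((11/3 - 4*I*√2/3) - 9) + 218 = (-16/3 - 4*I*√2/3) + 218 = 638/3 - 4*I*√2/3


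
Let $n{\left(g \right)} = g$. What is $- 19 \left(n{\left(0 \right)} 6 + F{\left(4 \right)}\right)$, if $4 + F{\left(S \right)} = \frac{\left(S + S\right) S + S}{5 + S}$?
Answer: $0$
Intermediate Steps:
$F{\left(S \right)} = -4 + \frac{S + 2 S^{2}}{5 + S}$ ($F{\left(S \right)} = -4 + \frac{\left(S + S\right) S + S}{5 + S} = -4 + \frac{2 S S + S}{5 + S} = -4 + \frac{2 S^{2} + S}{5 + S} = -4 + \frac{S + 2 S^{2}}{5 + S}$)
$- 19 \left(n{\left(0 \right)} 6 + F{\left(4 \right)}\right) = - 19 \left(0 \cdot 6 + \frac{-20 - 12 + 2 \cdot 4^{2}}{5 + 4}\right) = - 19 \left(0 + \frac{-20 - 12 + 2 \cdot 16}{9}\right) = - 19 \left(0 + \frac{-20 - 12 + 32}{9}\right) = - 19 \left(0 + \frac{1}{9} \cdot 0\right) = - 19 \left(0 + 0\right) = \left(-19\right) 0 = 0$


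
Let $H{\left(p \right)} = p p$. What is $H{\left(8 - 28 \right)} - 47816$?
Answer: $-47416$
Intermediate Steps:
$H{\left(p \right)} = p^{2}$
$H{\left(8 - 28 \right)} - 47816 = \left(8 - 28\right)^{2} - 47816 = \left(-20\right)^{2} - 47816 = 400 - 47816 = -47416$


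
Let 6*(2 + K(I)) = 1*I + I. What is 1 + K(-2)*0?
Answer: 1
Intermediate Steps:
K(I) = -2 + I/3 (K(I) = -2 + (1*I + I)/6 = -2 + (I + I)/6 = -2 + (2*I)/6 = -2 + I/3)
1 + K(-2)*0 = 1 + (-2 + (⅓)*(-2))*0 = 1 + (-2 - ⅔)*0 = 1 - 8/3*0 = 1 + 0 = 1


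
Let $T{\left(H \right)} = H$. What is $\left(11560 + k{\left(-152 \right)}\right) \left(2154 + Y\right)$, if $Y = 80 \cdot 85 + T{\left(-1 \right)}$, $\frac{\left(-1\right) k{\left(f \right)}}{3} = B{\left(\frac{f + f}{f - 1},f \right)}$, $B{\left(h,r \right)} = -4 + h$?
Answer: $\frac{5281088204}{51} \approx 1.0355 \cdot 10^{8}$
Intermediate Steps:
$k{\left(f \right)} = 12 - \frac{6 f}{-1 + f}$ ($k{\left(f \right)} = - 3 \left(-4 + \frac{f + f}{f - 1}\right) = - 3 \left(-4 + \frac{2 f}{-1 + f}\right) = 12 - \frac{6 f}{-1 + f}$)
$Y = 6799$ ($Y = 80 \cdot 85 - 1 = 6800 - 1 = 6799$)
$\left(11560 + k{\left(-152 \right)}\right) \left(2154 + Y\right) = \left(11560 + \frac{6 \left(-2 - 152\right)}{-1 - 152}\right) \left(2154 + 6799\right) = \left(11560 + 6 \frac{1}{-153} \left(-154\right)\right) 8953 = \left(11560 + 6 \left(- \frac{1}{153}\right) \left(-154\right)\right) 8953 = \left(11560 + \frac{308}{51}\right) 8953 = \frac{589868}{51} \cdot 8953 = \frac{5281088204}{51}$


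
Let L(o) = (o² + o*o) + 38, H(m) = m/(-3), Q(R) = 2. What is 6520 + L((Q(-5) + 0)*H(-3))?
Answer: 6566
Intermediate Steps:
H(m) = -m/3 (H(m) = m*(-⅓) = -m/3)
L(o) = 38 + 2*o² (L(o) = (o² + o²) + 38 = 2*o² + 38 = 38 + 2*o²)
6520 + L((Q(-5) + 0)*H(-3)) = 6520 + (38 + 2*((2 + 0)*(-⅓*(-3)))²) = 6520 + (38 + 2*(2*1)²) = 6520 + (38 + 2*2²) = 6520 + (38 + 2*4) = 6520 + (38 + 8) = 6520 + 46 = 6566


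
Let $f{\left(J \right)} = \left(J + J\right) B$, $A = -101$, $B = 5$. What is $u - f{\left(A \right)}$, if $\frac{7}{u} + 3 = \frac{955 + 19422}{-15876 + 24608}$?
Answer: $\frac{5816066}{5819} \approx 999.5$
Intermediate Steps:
$u = - \frac{61124}{5819}$ ($u = \frac{7}{-3 + \frac{955 + 19422}{-15876 + 24608}} = \frac{7}{-3 + \frac{20377}{8732}} = \frac{7}{- \frac{5819}{8732}} = 7 \left(- \frac{8732}{5819}\right) = - \frac{61124}{5819} \approx -10.504$)
$f{\left(J \right)} = 10 J$ ($f{\left(J \right)} = \left(J + J\right) 5 = 2 J 5 = 10 J$)
$u - f{\left(A \right)} = - \frac{61124}{5819} - 10 \left(-101\right) = - \frac{61124}{5819} - -1010 = - \frac{61124}{5819} + 1010 = \frac{5816066}{5819}$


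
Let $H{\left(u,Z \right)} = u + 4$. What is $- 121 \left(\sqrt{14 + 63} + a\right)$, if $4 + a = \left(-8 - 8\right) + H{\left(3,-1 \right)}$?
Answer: $1573 - 121 \sqrt{77} \approx 511.23$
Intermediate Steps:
$H{\left(u,Z \right)} = 4 + u$
$a = -13$ ($a = -4 + \left(\left(-8 - 8\right) + \left(4 + 3\right)\right) = -4 + \left(-16 + 7\right) = -4 - 9 = -13$)
$- 121 \left(\sqrt{14 + 63} + a\right) = - 121 \left(\sqrt{14 + 63} - 13\right) = - 121 \left(\sqrt{77} - 13\right) = - 121 \left(-13 + \sqrt{77}\right) = 1573 - 121 \sqrt{77}$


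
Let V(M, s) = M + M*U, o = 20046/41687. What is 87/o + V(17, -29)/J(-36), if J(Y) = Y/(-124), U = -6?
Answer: -6726763/60138 ≈ -111.86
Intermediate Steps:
J(Y) = -Y/124 (J(Y) = Y*(-1/124) = -Y/124)
o = 20046/41687 (o = 20046*(1/41687) = 20046/41687 ≈ 0.48087)
V(M, s) = -5*M (V(M, s) = M + M*(-6) = M - 6*M = -5*M)
87/o + V(17, -29)/J(-36) = 87/(20046/41687) + (-5*17)/((-1/124*(-36))) = 87*(41687/20046) - 85/9/31 = 1208923/6682 - 85*31/9 = 1208923/6682 - 2635/9 = -6726763/60138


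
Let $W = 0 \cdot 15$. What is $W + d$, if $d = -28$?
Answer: $-28$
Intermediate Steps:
$W = 0$
$W + d = 0 - 28 = -28$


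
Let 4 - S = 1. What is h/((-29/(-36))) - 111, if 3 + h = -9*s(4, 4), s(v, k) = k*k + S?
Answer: -327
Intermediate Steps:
S = 3 (S = 4 - 1*1 = 4 - 1 = 3)
s(v, k) = 3 + k**2 (s(v, k) = k*k + 3 = k**2 + 3 = 3 + k**2)
h = -174 (h = -3 - 9*(3 + 4**2) = -3 - 9*(3 + 16) = -3 - 9*19 = -3 - 171 = -174)
h/((-29/(-36))) - 111 = -174/(-29/(-36)) - 111 = -174/(-29*(-1/36)) - 111 = -174/(29/36) - 111 = (36/29)*(-174) - 111 = -216 - 111 = -327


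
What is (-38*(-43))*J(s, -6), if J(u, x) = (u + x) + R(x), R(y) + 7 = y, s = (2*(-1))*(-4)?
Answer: -17974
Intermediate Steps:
s = 8 (s = -2*(-4) = 8)
R(y) = -7 + y
J(u, x) = -7 + u + 2*x (J(u, x) = (u + x) + (-7 + x) = -7 + u + 2*x)
(-38*(-43))*J(s, -6) = (-38*(-43))*(-7 + 8 + 2*(-6)) = 1634*(-7 + 8 - 12) = 1634*(-11) = -17974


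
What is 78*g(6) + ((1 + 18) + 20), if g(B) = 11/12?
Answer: 221/2 ≈ 110.50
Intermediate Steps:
g(B) = 11/12 (g(B) = 11*(1/12) = 11/12)
78*g(6) + ((1 + 18) + 20) = 78*(11/12) + ((1 + 18) + 20) = 143/2 + (19 + 20) = 143/2 + 39 = 221/2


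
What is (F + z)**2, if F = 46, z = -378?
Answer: 110224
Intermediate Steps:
(F + z)**2 = (46 - 378)**2 = (-332)**2 = 110224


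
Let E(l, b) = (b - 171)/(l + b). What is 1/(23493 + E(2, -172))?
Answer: 170/3994153 ≈ 4.2562e-5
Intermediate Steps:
E(l, b) = (-171 + b)/(b + l)
1/(23493 + E(2, -172)) = 1/(23493 + (-171 - 172)/(-172 + 2)) = 1/(23493 - 343/(-170)) = 1/(23493 - 1/170*(-343)) = 1/(23493 + 343/170) = 1/(3994153/170) = 170/3994153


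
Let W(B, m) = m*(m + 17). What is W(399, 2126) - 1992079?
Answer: 2563939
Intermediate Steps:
W(B, m) = m*(17 + m)
W(399, 2126) - 1992079 = 2126*(17 + 2126) - 1992079 = 2126*2143 - 1992079 = 4556018 - 1992079 = 2563939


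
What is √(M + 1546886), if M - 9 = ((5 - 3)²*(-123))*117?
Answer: √1489331 ≈ 1220.4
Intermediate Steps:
M = -57555 (M = 9 + ((5 - 3)²*(-123))*117 = 9 + (2²*(-123))*117 = 9 + (4*(-123))*117 = 9 - 492*117 = 9 - 57564 = -57555)
√(M + 1546886) = √(-57555 + 1546886) = √1489331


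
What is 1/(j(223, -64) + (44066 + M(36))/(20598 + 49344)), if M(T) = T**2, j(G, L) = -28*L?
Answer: 34971/62690713 ≈ 0.00055783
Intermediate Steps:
1/(j(223, -64) + (44066 + M(36))/(20598 + 49344)) = 1/(-28*(-64) + (44066 + 36**2)/(20598 + 49344)) = 1/(1792 + (44066 + 1296)/69942) = 1/(1792 + 45362*(1/69942)) = 1/(1792 + 22681/34971) = 1/(62690713/34971) = 34971/62690713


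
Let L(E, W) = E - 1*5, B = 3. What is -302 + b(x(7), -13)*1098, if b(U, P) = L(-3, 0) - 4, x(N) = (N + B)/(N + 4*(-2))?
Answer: -13478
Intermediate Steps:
L(E, W) = -5 + E (L(E, W) = E - 5 = -5 + E)
x(N) = (3 + N)/(-8 + N) (x(N) = (N + 3)/(N + 4*(-2)) = (3 + N)/(N - 8) = (3 + N)/(-8 + N))
b(U, P) = -12 (b(U, P) = (-5 - 3) - 4 = -8 - 4 = -12)
-302 + b(x(7), -13)*1098 = -302 - 12*1098 = -302 - 13176 = -13478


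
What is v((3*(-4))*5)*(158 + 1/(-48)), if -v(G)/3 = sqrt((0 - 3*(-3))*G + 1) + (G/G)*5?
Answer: -37915/16 - 53081*I*sqrt(11)/16 ≈ -2369.7 - 11003.0*I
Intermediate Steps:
v(G) = -15 - 3*sqrt(1 + 9*G) (v(G) = -3*(sqrt((0 - 3*(-3))*G + 1) + (G/G)*5) = -3*(sqrt((0 + 9)*G + 1) + 1*5) = -3*(sqrt(9*G + 1) + 5) = -3*(sqrt(1 + 9*G) + 5) = -3*(5 + sqrt(1 + 9*G)) = -15 - 3*sqrt(1 + 9*G))
v((3*(-4))*5)*(158 + 1/(-48)) = (-15 - 3*sqrt(1 + 9*((3*(-4))*5)))*(158 + 1/(-48)) = (-15 - 3*sqrt(1 + 9*(-12*5)))*(158 - 1/48) = (-15 - 3*sqrt(1 + 9*(-60)))*(7583/48) = (-15 - 3*sqrt(1 - 540))*(7583/48) = (-15 - 21*I*sqrt(11))*(7583/48) = -37915/16 - 53081*I*sqrt(11)/16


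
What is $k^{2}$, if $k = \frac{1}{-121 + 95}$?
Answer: $\frac{1}{676} \approx 0.0014793$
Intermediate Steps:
$k = - \frac{1}{26}$ ($k = \frac{1}{-26} = - \frac{1}{26} \approx -0.038462$)
$k^{2} = \left(- \frac{1}{26}\right)^{2} = \frac{1}{676}$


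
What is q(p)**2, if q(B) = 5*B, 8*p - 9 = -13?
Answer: 25/4 ≈ 6.2500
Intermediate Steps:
p = -1/2 (p = 9/8 + (1/8)*(-13) = 9/8 - 13/8 = -1/2 ≈ -0.50000)
q(p)**2 = (5*(-1/2))**2 = (-5/2)**2 = 25/4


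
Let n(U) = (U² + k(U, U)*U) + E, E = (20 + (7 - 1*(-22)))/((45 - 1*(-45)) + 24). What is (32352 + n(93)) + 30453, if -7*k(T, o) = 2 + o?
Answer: 56013445/798 ≈ 70192.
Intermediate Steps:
k(T, o) = -2/7 - o/7 (k(T, o) = -(2 + o)/7 = -2/7 - o/7)
E = 49/114 (E = (20 + (7 + 22))/((45 + 45) + 24) = (20 + 29)/(90 + 24) = 49/114 ≈ 0.42982)
n(U) = 49/114 + U² + U*(-2/7 - U/7) (n(U) = (U² + (-2/7 - U/7)*U) + 49/114 = (U² + U*(-2/7 - U/7)) + 49/114 = 49/114 + U² + U*(-2/7 - U/7))
(32352 + n(93)) + 30453 = (32352 + (49/114 - 2/7*93 + (6/7)*93²)) + 30453 = (32352 + (49/114 - 186/7 + (6/7)*8649)) + 30453 = (32352 + (49/114 - 186/7 + 51894/7)) + 30453 = (32352 + 5895055/798) + 30453 = 31711951/798 + 30453 = 56013445/798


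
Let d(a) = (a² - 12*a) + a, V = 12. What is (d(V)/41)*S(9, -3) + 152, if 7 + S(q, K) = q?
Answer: 6256/41 ≈ 152.59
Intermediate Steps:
S(q, K) = -7 + q
d(a) = a² - 11*a
(d(V)/41)*S(9, -3) + 152 = ((12*(-11 + 12))/41)*(-7 + 9) + 152 = ((12*1)*(1/41))*2 + 152 = (12*(1/41))*2 + 152 = (12/41)*2 + 152 = 24/41 + 152 = 6256/41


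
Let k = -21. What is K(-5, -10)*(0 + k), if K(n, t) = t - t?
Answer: 0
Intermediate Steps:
K(n, t) = 0
K(-5, -10)*(0 + k) = 0*(0 - 21) = 0*(-21) = 0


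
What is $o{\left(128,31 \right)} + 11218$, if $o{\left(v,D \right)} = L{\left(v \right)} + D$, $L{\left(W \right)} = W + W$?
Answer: $11505$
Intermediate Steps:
$L{\left(W \right)} = 2 W$
$o{\left(v,D \right)} = D + 2 v$ ($o{\left(v,D \right)} = 2 v + D = D + 2 v$)
$o{\left(128,31 \right)} + 11218 = \left(31 + 2 \cdot 128\right) + 11218 = \left(31 + 256\right) + 11218 = 287 + 11218 = 11505$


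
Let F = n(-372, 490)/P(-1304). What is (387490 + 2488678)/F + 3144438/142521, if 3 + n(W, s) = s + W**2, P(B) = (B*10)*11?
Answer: -19599225396882274/6597344597 ≈ -2.9708e+6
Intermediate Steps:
P(B) = 110*B (P(B) = (10*B)*11 = 110*B)
n(W, s) = -3 + s + W**2 (n(W, s) = -3 + (s + W**2) = -3 + s + W**2)
F = -138871/143440 (F = (-3 + 490 + (-372)**2)/((110*(-1304))) = (-3 + 490 + 138384)/(-143440) = 138871*(-1/143440) = -138871/143440 ≈ -0.96815)
(387490 + 2488678)/F + 3144438/142521 = (387490 + 2488678)/(-138871/143440) + 3144438/142521 = 2876168*(-143440/138871) + 3144438*(1/142521) = -412557537920/138871 + 1048146/47507 = -19599225396882274/6597344597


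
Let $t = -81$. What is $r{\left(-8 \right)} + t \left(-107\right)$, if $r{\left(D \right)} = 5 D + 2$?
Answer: $8629$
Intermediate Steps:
$r{\left(D \right)} = 2 + 5 D$
$r{\left(-8 \right)} + t \left(-107\right) = \left(2 + 5 \left(-8\right)\right) - -8667 = \left(2 - 40\right) + 8667 = -38 + 8667 = 8629$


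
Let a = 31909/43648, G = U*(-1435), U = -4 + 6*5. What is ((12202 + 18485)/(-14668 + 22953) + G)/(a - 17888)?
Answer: 13490840074624/6468460021775 ≈ 2.0856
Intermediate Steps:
U = 26 (U = -4 + 30 = 26)
G = -37310 (G = 26*(-1435) = -37310)
a = 31909/43648 (a = 31909*(1/43648) = 31909/43648 ≈ 0.73105)
((12202 + 18485)/(-14668 + 22953) + G)/(a - 17888) = ((12202 + 18485)/(-14668 + 22953) - 37310)/(31909/43648 - 17888) = (30687/8285 - 37310)/(-780743515/43648) = (30687*(1/8285) - 37310)*(-43648/780743515) = (30687/8285 - 37310)*(-43648/780743515) = -309082663/8285*(-43648/780743515) = 13490840074624/6468460021775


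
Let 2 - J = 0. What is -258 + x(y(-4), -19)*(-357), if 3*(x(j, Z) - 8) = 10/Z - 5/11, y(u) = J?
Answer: -626431/209 ≈ -2997.3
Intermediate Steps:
J = 2 (J = 2 - 1*0 = 2 + 0 = 2)
y(u) = 2
x(j, Z) = 259/33 + 10/(3*Z) (x(j, Z) = 8 + (10/Z - 5/11)/3 = 8 + (-5/11 + 10/Z)/3 = 8 + (-5/33 + 10/(3*Z)) = 259/33 + 10/(3*Z))
-258 + x(y(-4), -19)*(-357) = -258 + ((1/33)*(110 + 259*(-19))/(-19))*(-357) = -258 + ((1/33)*(-1/19)*(110 - 4921))*(-357) = -258 + ((1/33)*(-1/19)*(-4811))*(-357) = -258 + (4811/627)*(-357) = -258 - 572509/209 = -626431/209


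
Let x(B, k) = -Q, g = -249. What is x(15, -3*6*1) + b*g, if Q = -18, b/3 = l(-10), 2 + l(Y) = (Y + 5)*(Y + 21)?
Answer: 42597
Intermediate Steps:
l(Y) = -2 + (5 + Y)*(21 + Y) (l(Y) = -2 + (Y + 5)*(Y + 21) = -2 + (5 + Y)*(21 + Y))
b = -171 (b = 3*(103 + (-10)² + 26*(-10)) = 3*(103 + 100 - 260) = 3*(-57) = -171)
x(B, k) = 18 (x(B, k) = -1*(-18) = 18)
x(15, -3*6*1) + b*g = 18 - 171*(-249) = 18 + 42579 = 42597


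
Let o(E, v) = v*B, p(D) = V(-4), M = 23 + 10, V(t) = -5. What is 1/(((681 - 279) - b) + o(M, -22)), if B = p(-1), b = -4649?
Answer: 1/5161 ≈ 0.00019376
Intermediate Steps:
M = 33
p(D) = -5
B = -5
o(E, v) = -5*v (o(E, v) = v*(-5) = -5*v)
1/(((681 - 279) - b) + o(M, -22)) = 1/(((681 - 279) - 1*(-4649)) - 5*(-22)) = 1/((402 + 4649) + 110) = 1/(5051 + 110) = 1/5161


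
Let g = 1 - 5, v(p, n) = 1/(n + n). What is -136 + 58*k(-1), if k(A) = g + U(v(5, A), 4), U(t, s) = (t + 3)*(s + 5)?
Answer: 937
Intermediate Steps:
v(p, n) = 1/(2*n)
U(t, s) = (3 + t)*(5 + s)
g = -4
k(A) = 23 + 9/(2*A) (k(A) = -4 + (15 + 3*4 + 5*(1/(2*A)) + 4*(1/(2*A))) = -4 + (15 + 12 + 5/(2*A) + 2/A) = -4 + (27 + 9/(2*A)) = 23 + 9/(2*A))
-136 + 58*k(-1) = -136 + 58*(23 + (9/2)/(-1)) = -136 + 58*(23 + (9/2)*(-1)) = -136 + 58*(23 - 9/2) = -136 + 58*(37/2) = -136 + 1073 = 937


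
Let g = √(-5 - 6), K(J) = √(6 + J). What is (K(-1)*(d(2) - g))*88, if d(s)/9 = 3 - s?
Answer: 88*√5*(9 - I*√11) ≈ 1771.0 - 652.63*I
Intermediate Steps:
d(s) = 27 - 9*s (d(s) = 9*(3 - s) = 27 - 9*s)
g = I*√11 (g = √(-11) = I*√11 ≈ 3.3166*I)
(K(-1)*(d(2) - g))*88 = (√(6 - 1)*((27 - 9*2) - I*√11))*88 = (√5*((27 - 18) - I*√11))*88 = (√5*(9 - I*√11))*88 = 88*√5*(9 - I*√11)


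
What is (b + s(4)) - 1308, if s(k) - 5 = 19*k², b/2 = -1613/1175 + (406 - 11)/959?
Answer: -1127863659/1126825 ≈ -1000.9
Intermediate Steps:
b = -2165484/1126825 (b = 2*(-1613/1175 + (406 - 11)/959) = 2*(-1613*1/1175 + 395*(1/959)) = 2*(-1613/1175 + 395/959) = 2*(-1082742/1126825) = -2165484/1126825 ≈ -1.9218)
s(k) = 5 + 19*k²
(b + s(4)) - 1308 = (-2165484/1126825 + (5 + 19*4²)) - 1308 = (-2165484/1126825 + (5 + 19*16)) - 1308 = (-2165484/1126825 + (5 + 304)) - 1308 = (-2165484/1126825 + 309) - 1308 = 346023441/1126825 - 1308 = -1127863659/1126825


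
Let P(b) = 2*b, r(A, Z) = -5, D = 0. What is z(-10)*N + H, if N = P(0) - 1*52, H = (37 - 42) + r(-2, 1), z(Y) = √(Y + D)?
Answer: -10 - 52*I*√10 ≈ -10.0 - 164.44*I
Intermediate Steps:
z(Y) = √Y (z(Y) = √(Y + 0) = √Y)
H = -10 (H = (37 - 42) - 5 = -5 - 5 = -10)
N = -52 (N = 2*0 - 1*52 = 0 - 52 = -52)
z(-10)*N + H = √(-10)*(-52) - 10 = (I*√10)*(-52) - 10 = -52*I*√10 - 10 = -10 - 52*I*√10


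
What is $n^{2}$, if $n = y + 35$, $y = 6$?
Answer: $1681$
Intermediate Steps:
$n = 41$ ($n = 6 + 35 = 41$)
$n^{2} = 41^{2} = 1681$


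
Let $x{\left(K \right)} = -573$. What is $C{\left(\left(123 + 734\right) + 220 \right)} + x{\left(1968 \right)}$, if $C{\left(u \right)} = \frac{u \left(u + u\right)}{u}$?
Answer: $1581$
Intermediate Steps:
$C{\left(u \right)} = 2 u$ ($C{\left(u \right)} = \frac{u 2 u}{u} = \frac{2 u^{2}}{u} = 2 u$)
$C{\left(\left(123 + 734\right) + 220 \right)} + x{\left(1968 \right)} = 2 \left(\left(123 + 734\right) + 220\right) - 573 = 2 \left(857 + 220\right) - 573 = 2 \cdot 1077 - 573 = 2154 - 573 = 1581$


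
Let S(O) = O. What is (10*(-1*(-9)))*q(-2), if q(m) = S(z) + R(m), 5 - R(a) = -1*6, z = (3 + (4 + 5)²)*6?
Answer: 46350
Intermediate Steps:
z = 504 (z = (3 + 9²)*6 = (3 + 81)*6 = 84*6 = 504)
R(a) = 11 (R(a) = 5 - (-1)*6 = 5 - 1*(-6) = 5 + 6 = 11)
q(m) = 515 (q(m) = 504 + 11 = 515)
(10*(-1*(-9)))*q(-2) = (10*(-1*(-9)))*515 = (10*9)*515 = 90*515 = 46350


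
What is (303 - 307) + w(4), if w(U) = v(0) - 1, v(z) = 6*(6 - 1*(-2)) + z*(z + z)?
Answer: 43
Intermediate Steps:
v(z) = 48 + 2*z² (v(z) = 6*(6 + 2) + z*(2*z) = 6*8 + 2*z² = 48 + 2*z²)
w(U) = 47 (w(U) = (48 + 2*0²) - 1 = (48 + 2*0) - 1 = (48 + 0) - 1 = 48 - 1 = 47)
(303 - 307) + w(4) = (303 - 307) + 47 = -4 + 47 = 43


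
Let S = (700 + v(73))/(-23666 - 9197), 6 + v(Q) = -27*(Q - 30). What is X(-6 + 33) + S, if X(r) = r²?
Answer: 23957594/32863 ≈ 729.01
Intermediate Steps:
v(Q) = 804 - 27*Q (v(Q) = -6 - 27*(Q - 30) = -6 - 27*(-30 + Q) = -6 + (810 - 27*Q) = 804 - 27*Q)
S = 467/32863 (S = (700 + (804 - 27*73))/(-23666 - 9197) = (700 + (804 - 1971))/(-32863) = (700 - 1167)*(-1/32863) = -467*(-1/32863) = 467/32863 ≈ 0.014211)
X(-6 + 33) + S = (-6 + 33)² + 467/32863 = 27² + 467/32863 = 729 + 467/32863 = 23957594/32863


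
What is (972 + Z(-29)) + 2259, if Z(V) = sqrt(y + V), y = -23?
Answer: 3231 + 2*I*sqrt(13) ≈ 3231.0 + 7.2111*I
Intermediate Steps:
Z(V) = sqrt(-23 + V)
(972 + Z(-29)) + 2259 = (972 + sqrt(-23 - 29)) + 2259 = (972 + sqrt(-52)) + 2259 = (972 + 2*I*sqrt(13)) + 2259 = 3231 + 2*I*sqrt(13)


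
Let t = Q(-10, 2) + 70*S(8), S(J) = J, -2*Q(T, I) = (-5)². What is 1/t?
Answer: 2/1095 ≈ 0.0018265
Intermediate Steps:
Q(T, I) = -25/2 (Q(T, I) = -½*(-5)² = -½*25 = -25/2)
t = 1095/2 (t = -25/2 + 70*8 = -25/2 + 560 = 1095/2 ≈ 547.50)
1/t = 1/(1095/2) = 2/1095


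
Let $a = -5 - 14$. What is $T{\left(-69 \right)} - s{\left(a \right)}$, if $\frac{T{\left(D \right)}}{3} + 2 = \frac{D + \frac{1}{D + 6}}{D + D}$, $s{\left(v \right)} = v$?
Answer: $\frac{21011}{1449} \approx 14.5$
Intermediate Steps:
$a = -19$ ($a = -5 - 14 = -19$)
$T{\left(D \right)} = -6 + \frac{3 \left(D + \frac{1}{6 + D}\right)}{2 D}$ ($T{\left(D \right)} = -6 + 3 \frac{D + \frac{1}{D + 6}}{D + D} = -6 + 3 \frac{D + \frac{1}{6 + D}}{2 D} = -6 + \frac{3 \left(D + \frac{1}{6 + D}\right)}{2 D}$)
$T{\left(-69 \right)} - s{\left(a \right)} = \frac{3 \left(1 - -1242 - 3 \left(-69\right)^{2}\right)}{2 \left(-69\right) \left(6 - 69\right)} - -19 = \frac{3}{2} \left(- \frac{1}{69}\right) \frac{1}{-63} \left(1 + 1242 - 14283\right) + 19 = \frac{3}{2} \left(- \frac{1}{69}\right) \left(- \frac{1}{63}\right) \left(1 + 1242 - 14283\right) + 19 = \frac{3}{2} \left(- \frac{1}{69}\right) \left(- \frac{1}{63}\right) \left(-13040\right) + 19 = - \frac{6520}{1449} + 19 = \frac{21011}{1449}$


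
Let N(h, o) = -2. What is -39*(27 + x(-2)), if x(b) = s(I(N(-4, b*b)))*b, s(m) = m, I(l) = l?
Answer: -1209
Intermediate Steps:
x(b) = -2*b
-39*(27 + x(-2)) = -39*(27 - 2*(-2)) = -39*(27 + 4) = -39*31 = -1209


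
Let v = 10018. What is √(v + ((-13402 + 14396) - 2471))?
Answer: 3*√949 ≈ 92.417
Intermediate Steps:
√(v + ((-13402 + 14396) - 2471)) = √(10018 + ((-13402 + 14396) - 2471)) = √(10018 + (994 - 2471)) = √(10018 - 1477) = √8541 = 3*√949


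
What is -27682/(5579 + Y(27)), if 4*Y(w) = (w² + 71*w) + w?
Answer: -110728/24989 ≈ -4.4311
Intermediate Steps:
Y(w) = 18*w + w²/4 (Y(w) = ((w² + 71*w) + w)/4 = (w² + 72*w)/4 = 18*w + w²/4)
-27682/(5579 + Y(27)) = -27682/(5579 + (¼)*27*(72 + 27)) = -27682/(5579 + (¼)*27*99) = -27682/(5579 + 2673/4) = -27682/24989/4 = -27682*4/24989 = -110728/24989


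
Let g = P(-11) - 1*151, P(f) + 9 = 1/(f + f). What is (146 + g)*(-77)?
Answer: 2163/2 ≈ 1081.5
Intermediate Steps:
P(f) = -9 + 1/(2*f) (P(f) = -9 + 1/(f + f) = -9 + 1/(2*f))
g = -3521/22 (g = (-9 + (1/2)/(-11)) - 1*151 = (-9 + (1/2)*(-1/11)) - 151 = (-9 - 1/22) - 151 = -199/22 - 151 = -3521/22 ≈ -160.05)
(146 + g)*(-77) = (146 - 3521/22)*(-77) = -309/22*(-77) = 2163/2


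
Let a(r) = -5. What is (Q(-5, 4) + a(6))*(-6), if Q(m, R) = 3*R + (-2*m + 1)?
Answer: -108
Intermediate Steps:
Q(m, R) = 1 - 2*m + 3*R (Q(m, R) = 3*R + (1 - 2*m) = 1 - 2*m + 3*R)
(Q(-5, 4) + a(6))*(-6) = ((1 - 2*(-5) + 3*4) - 5)*(-6) = ((1 + 10 + 12) - 5)*(-6) = (23 - 5)*(-6) = 18*(-6) = -108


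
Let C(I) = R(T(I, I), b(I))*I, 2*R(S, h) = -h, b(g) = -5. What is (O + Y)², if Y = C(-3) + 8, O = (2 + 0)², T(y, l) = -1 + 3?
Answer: 81/4 ≈ 20.250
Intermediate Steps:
T(y, l) = 2
R(S, h) = -h/2 (R(S, h) = (-h)/2 = -h/2)
C(I) = 5*I/2 (C(I) = (-½*(-5))*I = 5*I/2)
O = 4 (O = 2² = 4)
Y = ½ (Y = (5/2)*(-3) + 8 = -15/2 + 8 = ½ ≈ 0.50000)
(O + Y)² = (4 + ½)² = (9/2)² = 81/4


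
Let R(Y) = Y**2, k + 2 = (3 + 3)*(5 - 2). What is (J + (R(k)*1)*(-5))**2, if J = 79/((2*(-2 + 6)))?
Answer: 103245921/64 ≈ 1.6132e+6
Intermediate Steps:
k = 16 (k = -2 + (3 + 3)*(5 - 2) = -2 + 6*3 = -2 + 18 = 16)
J = 79/8 (J = 79/((2*4)) = 79/8 ≈ 9.8750)
(J + (R(k)*1)*(-5))**2 = (79/8 + (16**2*1)*(-5))**2 = (79/8 + (256*1)*(-5))**2 = (79/8 + 256*(-5))**2 = (79/8 - 1280)**2 = (-10161/8)**2 = 103245921/64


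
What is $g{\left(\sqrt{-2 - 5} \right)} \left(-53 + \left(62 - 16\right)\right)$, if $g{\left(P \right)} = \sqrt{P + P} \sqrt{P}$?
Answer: $- 7 i \sqrt{14} \approx - 26.192 i$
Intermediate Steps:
$g{\left(P \right)} = P \sqrt{2}$ ($g{\left(P \right)} = \sqrt{2 P} \sqrt{P} = \sqrt{2} \sqrt{P} \sqrt{P} = P \sqrt{2}$)
$g{\left(\sqrt{-2 - 5} \right)} \left(-53 + \left(62 - 16\right)\right) = \sqrt{-2 - 5} \sqrt{2} \left(-53 + \left(62 - 16\right)\right) = \sqrt{-7} \sqrt{2} \left(-53 + \left(62 - 16\right)\right) = i \sqrt{7} \sqrt{2} \left(-53 + 46\right) = i \sqrt{14} \left(-7\right) = - 7 i \sqrt{14}$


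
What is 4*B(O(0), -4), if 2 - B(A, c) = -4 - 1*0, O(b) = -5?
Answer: 24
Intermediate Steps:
B(A, c) = 6 (B(A, c) = 2 - (-4 - 1*0) = 2 - (-4 + 0) = 2 - 1*(-4) = 2 + 4 = 6)
4*B(O(0), -4) = 4*6 = 24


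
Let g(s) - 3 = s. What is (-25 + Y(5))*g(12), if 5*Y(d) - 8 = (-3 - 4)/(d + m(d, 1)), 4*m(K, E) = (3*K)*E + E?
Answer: -1060/3 ≈ -353.33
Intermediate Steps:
m(K, E) = E/4 + 3*E*K/4 (m(K, E) = ((3*K)*E + E)/4 = (3*E*K + E)/4 = (E + 3*E*K)/4 = E/4 + 3*E*K/4)
g(s) = 3 + s
Y(d) = 8/5 - 7/(5*(1/4 + 7*d/4)) (Y(d) = 8/5 + ((-3 - 4)/(d + (1/4)*1*(1 + 3*d)))/5 = 8/5 + (-7/(d + (1/4 + 3*d/4)))/5 = 8/5 + (-7/(1/4 + 7*d/4))/5 = 8/5 - 7/(5*(1/4 + 7*d/4)))
(-25 + Y(5))*g(12) = (-25 + 4*(-5 + 14*5)/(5*(1 + 7*5)))*(3 + 12) = (-25 + 4*(-5 + 70)/(5*(1 + 35)))*15 = (-25 + (4/5)*65/36)*15 = (-25 + (4/5)*(1/36)*65)*15 = (-25 + 13/9)*15 = -212/9*15 = -1060/3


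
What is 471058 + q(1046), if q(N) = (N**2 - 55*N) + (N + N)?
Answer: 1509736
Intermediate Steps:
q(N) = N**2 - 53*N (q(N) = (N**2 - 55*N) + 2*N = N**2 - 53*N)
471058 + q(1046) = 471058 + 1046*(-53 + 1046) = 471058 + 1046*993 = 471058 + 1038678 = 1509736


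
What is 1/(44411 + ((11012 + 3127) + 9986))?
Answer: 1/68536 ≈ 1.4591e-5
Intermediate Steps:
1/(44411 + ((11012 + 3127) + 9986)) = 1/(44411 + (14139 + 9986)) = 1/(44411 + 24125) = 1/68536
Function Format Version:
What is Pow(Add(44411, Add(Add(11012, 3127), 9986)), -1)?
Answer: Rational(1, 68536) ≈ 1.4591e-5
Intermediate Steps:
Pow(Add(44411, Add(Add(11012, 3127), 9986)), -1) = Pow(Add(44411, Add(14139, 9986)), -1) = Pow(Add(44411, 24125), -1) = Pow(68536, -1) = Rational(1, 68536)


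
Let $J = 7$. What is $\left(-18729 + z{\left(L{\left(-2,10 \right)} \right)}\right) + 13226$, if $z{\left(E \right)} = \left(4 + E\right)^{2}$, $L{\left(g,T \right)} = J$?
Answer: $-5382$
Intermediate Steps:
$L{\left(g,T \right)} = 7$
$\left(-18729 + z{\left(L{\left(-2,10 \right)} \right)}\right) + 13226 = \left(-18729 + \left(4 + 7\right)^{2}\right) + 13226 = \left(-18729 + 11^{2}\right) + 13226 = \left(-18729 + 121\right) + 13226 = -18608 + 13226 = -5382$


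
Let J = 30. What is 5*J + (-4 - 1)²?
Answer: 175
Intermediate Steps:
5*J + (-4 - 1)² = 5*30 + (-4 - 1)² = 150 + (-5)² = 150 + 25 = 175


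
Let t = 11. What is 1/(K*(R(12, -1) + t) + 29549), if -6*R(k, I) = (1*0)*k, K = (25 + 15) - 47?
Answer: 1/29472 ≈ 3.3931e-5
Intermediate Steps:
K = -7 (K = 40 - 47 = -7)
R(k, I) = 0 (R(k, I) = -1*0*k/6 = -0*k = -⅙*0 = 0)
1/(K*(R(12, -1) + t) + 29549) = 1/(-7*(0 + 11) + 29549) = 1/(-7*11 + 29549) = 1/(-77 + 29549) = 1/29472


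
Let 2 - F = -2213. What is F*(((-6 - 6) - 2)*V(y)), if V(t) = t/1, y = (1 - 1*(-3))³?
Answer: -1984640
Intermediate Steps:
F = 2215 (F = 2 - 1*(-2213) = 2 + 2213 = 2215)
y = 64 (y = (1 + 3)³ = 4³ = 64)
V(t) = t (V(t) = t*1 = t)
F*(((-6 - 6) - 2)*V(y)) = 2215*(((-6 - 6) - 2)*64) = 2215*((-12 - 2)*64) = 2215*(-14*64) = 2215*(-896) = -1984640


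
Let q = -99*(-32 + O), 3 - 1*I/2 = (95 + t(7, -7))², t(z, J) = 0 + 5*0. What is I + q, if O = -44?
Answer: -10520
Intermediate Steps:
t(z, J) = 0 (t(z, J) = 0 + 0 = 0)
I = -18044 (I = 6 - 2*(95 + 0)² = 6 - 2*95² = 6 - 2*9025 = 6 - 18050 = -18044)
q = 7524 (q = -99*(-32 - 44) = -99*(-76) = 7524)
I + q = -18044 + 7524 = -10520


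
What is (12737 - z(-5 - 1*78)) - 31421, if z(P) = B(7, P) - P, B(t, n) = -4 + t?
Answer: -18770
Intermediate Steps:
z(P) = 3 - P (z(P) = (-4 + 7) - P = 3 - P)
(12737 - z(-5 - 1*78)) - 31421 = (12737 - (3 - (-5 - 1*78))) - 31421 = (12737 - (3 - (-5 - 78))) - 31421 = (12737 - (3 - 1*(-83))) - 31421 = (12737 - (3 + 83)) - 31421 = (12737 - 1*86) - 31421 = (12737 - 86) - 31421 = 12651 - 31421 = -18770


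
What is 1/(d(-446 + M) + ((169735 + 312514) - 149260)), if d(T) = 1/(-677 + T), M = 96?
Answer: 1027/341979702 ≈ 3.0031e-6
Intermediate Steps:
1/(d(-446 + M) + ((169735 + 312514) - 149260)) = 1/(1/(-677 + (-446 + 96)) + ((169735 + 312514) - 149260)) = 1/(1/(-677 - 350) + (482249 - 149260)) = 1/(1/(-1027) + 332989) = 1/(-1/1027 + 332989) = 1/(341979702/1027) = 1027/341979702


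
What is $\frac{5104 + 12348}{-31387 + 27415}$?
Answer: $- \frac{4363}{993} \approx -4.3938$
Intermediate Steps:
$\frac{5104 + 12348}{-31387 + 27415} = \frac{17452}{-3972} = 17452 \left(- \frac{1}{3972}\right) = - \frac{4363}{993}$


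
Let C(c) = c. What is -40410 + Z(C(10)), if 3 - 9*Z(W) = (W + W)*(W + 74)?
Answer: -121789/3 ≈ -40596.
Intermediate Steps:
Z(W) = ⅓ - 2*W*(74 + W)/9 (Z(W) = ⅓ - (W + W)*(W + 74)/9 = ⅓ - 2*W*(74 + W)/9)
-40410 + Z(C(10)) = -40410 + (⅓ - 148/9*10 - 2/9*10²) = -40410 + (⅓ - 1480/9 - 2/9*100) = -40410 + (⅓ - 1480/9 - 200/9) = -40410 - 559/3 = -121789/3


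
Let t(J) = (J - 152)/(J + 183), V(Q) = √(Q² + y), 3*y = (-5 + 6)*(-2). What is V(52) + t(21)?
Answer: -131/204 + √24330/3 ≈ 51.351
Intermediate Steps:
y = -⅔ (y = ((-5 + 6)*(-2))/3 = (1*(-2))/3 = (⅓)*(-2) = -⅔ ≈ -0.66667)
V(Q) = √(-⅔ + Q²) (V(Q) = √(Q² - ⅔) = √(-⅔ + Q²))
t(J) = (-152 + J)/(183 + J)
V(52) + t(21) = √(-6 + 9*52²)/3 + (-152 + 21)/(183 + 21) = √(-6 + 9*2704)/3 - 131/204 = √(-6 + 24336)/3 + (1/204)*(-131) = √24330/3 - 131/204 = -131/204 + √24330/3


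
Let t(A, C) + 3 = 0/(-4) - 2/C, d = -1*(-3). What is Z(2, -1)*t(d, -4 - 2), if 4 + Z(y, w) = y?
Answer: 16/3 ≈ 5.3333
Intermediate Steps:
Z(y, w) = -4 + y
d = 3
t(A, C) = -3 - 2/C (t(A, C) = -3 + (0/(-4) - 2/C) = -3 + (0*(-¼) - 2/C) = -3 + (0 - 2/C) = -3 - 2/C)
Z(2, -1)*t(d, -4 - 2) = (-4 + 2)*(-3 - 2/(-4 - 2)) = -2*(-3 - 2/(-6)) = -2*(-3 - 2*(-⅙)) = -2*(-3 + ⅓) = -2*(-8/3) = 16/3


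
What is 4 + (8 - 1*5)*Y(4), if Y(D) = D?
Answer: 16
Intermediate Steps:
4 + (8 - 1*5)*Y(4) = 4 + (8 - 1*5)*4 = 4 + (8 - 5)*4 = 4 + 3*4 = 4 + 12 = 16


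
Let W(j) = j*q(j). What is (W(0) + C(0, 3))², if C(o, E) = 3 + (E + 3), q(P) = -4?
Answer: 81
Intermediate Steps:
C(o, E) = 6 + E (C(o, E) = 3 + (3 + E) = 6 + E)
W(j) = -4*j (W(j) = j*(-4) = -4*j)
(W(0) + C(0, 3))² = (-4*0 + (6 + 3))² = (0 + 9)² = 9² = 81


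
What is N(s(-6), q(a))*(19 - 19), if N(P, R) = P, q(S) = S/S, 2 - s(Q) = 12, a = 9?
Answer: 0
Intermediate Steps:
s(Q) = -10 (s(Q) = 2 - 1*12 = 2 - 12 = -10)
q(S) = 1
N(s(-6), q(a))*(19 - 19) = -10*(19 - 19) = -10*0 = 0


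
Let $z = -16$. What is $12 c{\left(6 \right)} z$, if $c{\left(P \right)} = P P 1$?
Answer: $-6912$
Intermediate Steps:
$c{\left(P \right)} = P^{2}$ ($c{\left(P \right)} = P^{2} \cdot 1 = P^{2}$)
$12 c{\left(6 \right)} z = 12 \cdot 6^{2} \left(-16\right) = 12 \cdot 36 \left(-16\right) = 432 \left(-16\right) = -6912$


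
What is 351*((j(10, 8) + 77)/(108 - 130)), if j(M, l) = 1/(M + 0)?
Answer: -270621/220 ≈ -1230.1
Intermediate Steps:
j(M, l) = 1/M
351*((j(10, 8) + 77)/(108 - 130)) = 351*((1/10 + 77)/(108 - 130)) = 351*((⅒ + 77)/(-22)) = 351*((771/10)*(-1/22)) = 351*(-771/220) = -270621/220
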